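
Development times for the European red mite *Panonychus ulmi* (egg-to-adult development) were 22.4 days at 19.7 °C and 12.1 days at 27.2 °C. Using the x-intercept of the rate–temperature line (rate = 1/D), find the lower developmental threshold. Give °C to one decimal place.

Linear rate model ⇒ the product D·(T − T_b) is constant across temperatures.
22.4·(19.7 − T_b) = 12.1·(27.2 − T_b)
T_b = (22.4·19.7 − 12.1·27.2) / (22.4 − 12.1) = 112.16 / 10.3 = 10.889 °C ≈ 10.9 °C.

10.9 °C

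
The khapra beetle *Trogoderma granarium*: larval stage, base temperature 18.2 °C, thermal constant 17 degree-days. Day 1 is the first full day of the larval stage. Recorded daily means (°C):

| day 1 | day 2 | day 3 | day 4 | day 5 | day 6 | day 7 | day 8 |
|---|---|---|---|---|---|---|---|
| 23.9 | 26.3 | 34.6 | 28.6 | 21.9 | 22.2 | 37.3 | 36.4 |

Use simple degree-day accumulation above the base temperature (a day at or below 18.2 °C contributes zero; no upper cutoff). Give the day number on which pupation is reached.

day 3

Daily DD above 18.2 °C: 5.7, 8.1, 16.4, 10.4, 3.7, 4.0, 19.1, 18.2.
Cumulative: 5.7, 13.8, 30.2, 40.6, 44.3, 48.3, 67.4, 85.6.
The total first reaches 17 DD on day 3.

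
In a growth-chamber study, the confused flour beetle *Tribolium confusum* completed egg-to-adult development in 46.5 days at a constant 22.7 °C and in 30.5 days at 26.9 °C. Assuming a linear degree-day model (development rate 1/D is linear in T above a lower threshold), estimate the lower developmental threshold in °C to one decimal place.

Linear rate model ⇒ the product D·(T − T_b) is constant across temperatures.
46.5·(22.7 − T_b) = 30.5·(26.9 − T_b)
T_b = (46.5·22.7 − 30.5·26.9) / (46.5 − 30.5) = 235.10 / 16.0 = 14.694 °C ≈ 14.7 °C.

14.7 °C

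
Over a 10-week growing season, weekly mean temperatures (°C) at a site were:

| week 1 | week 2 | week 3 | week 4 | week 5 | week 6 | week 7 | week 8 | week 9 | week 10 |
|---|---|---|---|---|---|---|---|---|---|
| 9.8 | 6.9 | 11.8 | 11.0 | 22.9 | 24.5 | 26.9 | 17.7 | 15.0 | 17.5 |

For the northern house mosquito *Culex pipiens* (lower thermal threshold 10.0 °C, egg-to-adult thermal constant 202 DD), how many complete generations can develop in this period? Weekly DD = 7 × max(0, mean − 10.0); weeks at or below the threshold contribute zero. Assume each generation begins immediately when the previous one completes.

Weekly DD (7 × max(0, T̄ − 10.0)): 0.0, 0.0, 12.6, 7.0, 90.3, 101.5, 118.3, 53.9, 35.0, 52.5.
Season total = 471.1 DD.
Complete generations = ⌊471.1 / 202⌋ = 2.

2 generations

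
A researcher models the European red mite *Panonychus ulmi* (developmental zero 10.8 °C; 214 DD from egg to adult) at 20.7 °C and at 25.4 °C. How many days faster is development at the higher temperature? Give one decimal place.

7.0 days

At 20.7 °C: 214 / (20.7 − 10.8) = 214 / 9.9 = 21.616 d.
At 25.4 °C: 214 / (25.4 − 10.8) = 214 / 14.6 = 14.658 d.
Difference = |21.616 − 14.658| = 6.959 ≈ 7.0 days.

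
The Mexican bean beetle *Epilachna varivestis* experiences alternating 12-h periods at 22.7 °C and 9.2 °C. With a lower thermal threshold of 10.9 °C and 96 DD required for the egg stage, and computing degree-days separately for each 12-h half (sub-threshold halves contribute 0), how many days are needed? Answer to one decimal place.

16.3 days

Day half: max(0, 22.7 − 10.9) × 0.5 = 11.8 × 0.5 = 5.90 DD.
Night half: max(0, 9.2 − 10.9) × 0.5 = 0.0 × 0.5 = 0.00 DD.
Per 24 h: 5.90 DD/day.
Duration = 96 / 5.90 = 16.271 ≈ 16.3 days.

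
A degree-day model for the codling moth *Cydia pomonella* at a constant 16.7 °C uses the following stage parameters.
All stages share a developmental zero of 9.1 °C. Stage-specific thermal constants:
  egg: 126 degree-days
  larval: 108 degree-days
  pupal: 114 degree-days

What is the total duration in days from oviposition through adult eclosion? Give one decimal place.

Daily accumulation at 16.7 °C = 16.7 − 9.1 = 7.6 DD/day.
Total K = 126 + 108 + 114 = 348 DD.
Total duration = 348 / 7.6 = 45.789 ≈ 45.8 days.

45.8 days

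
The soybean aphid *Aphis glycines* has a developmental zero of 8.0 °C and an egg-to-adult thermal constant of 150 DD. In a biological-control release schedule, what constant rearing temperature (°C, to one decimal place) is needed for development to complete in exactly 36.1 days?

Required daily accumulation = 150 / 36.1 = 4.155 DD/day.
T = T_base + 4.155 = 8.0 + 4.155 = 12.155 ≈ 12.2 °C.

12.2 °C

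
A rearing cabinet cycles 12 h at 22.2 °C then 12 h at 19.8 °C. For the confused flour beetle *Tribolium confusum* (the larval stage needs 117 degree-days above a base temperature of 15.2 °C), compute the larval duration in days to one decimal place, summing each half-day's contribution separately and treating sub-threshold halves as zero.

Day half: max(0, 22.2 − 15.2) × 0.5 = 7.0 × 0.5 = 3.50 DD.
Night half: max(0, 19.8 − 15.2) × 0.5 = 4.6 × 0.5 = 2.30 DD.
Per 24 h: 5.80 DD/day.
Duration = 117 / 5.80 = 20.172 ≈ 20.2 days.

20.2 days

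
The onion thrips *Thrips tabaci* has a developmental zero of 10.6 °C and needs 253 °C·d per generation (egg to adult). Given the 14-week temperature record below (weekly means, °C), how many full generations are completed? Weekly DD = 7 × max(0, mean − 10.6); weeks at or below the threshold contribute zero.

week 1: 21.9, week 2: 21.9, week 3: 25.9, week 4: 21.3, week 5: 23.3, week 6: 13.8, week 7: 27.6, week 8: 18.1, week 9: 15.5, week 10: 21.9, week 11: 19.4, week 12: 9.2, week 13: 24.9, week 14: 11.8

3 generations

Weekly DD (7 × max(0, T̄ − 10.6)): 79.1, 79.1, 107.1, 74.9, 88.9, 22.4, 119.0, 52.5, 34.3, 79.1, 61.6, 0.0, 100.1, 8.4.
Season total = 906.5 DD.
Complete generations = ⌊906.5 / 253⌋ = 3.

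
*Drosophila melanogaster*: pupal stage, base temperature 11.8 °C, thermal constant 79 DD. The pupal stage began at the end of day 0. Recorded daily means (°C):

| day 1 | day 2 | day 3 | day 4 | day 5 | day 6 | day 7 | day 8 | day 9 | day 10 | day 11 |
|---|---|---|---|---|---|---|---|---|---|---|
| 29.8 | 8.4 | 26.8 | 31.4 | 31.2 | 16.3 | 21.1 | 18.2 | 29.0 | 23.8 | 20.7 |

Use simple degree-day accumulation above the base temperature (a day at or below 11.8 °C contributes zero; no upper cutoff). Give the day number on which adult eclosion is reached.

day 7

Daily DD above 11.8 °C: 18.0, 0.0, 15.0, 19.6, 19.4, 4.5, 9.3, 6.4, 17.2, 12.0, 8.9.
Cumulative: 18.0, 18.0, 33.0, 52.6, 72.0, 76.5, 85.8, 92.2, 109.4, 121.4, 130.3.
The total first reaches 79 DD on day 7.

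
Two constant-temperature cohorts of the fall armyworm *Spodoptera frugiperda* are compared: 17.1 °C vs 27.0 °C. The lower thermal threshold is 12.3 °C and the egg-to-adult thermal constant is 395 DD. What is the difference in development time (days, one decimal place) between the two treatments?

At 17.1 °C: 395 / (17.1 − 12.3) = 395 / 4.8 = 82.292 d.
At 27.0 °C: 395 / (27.0 − 12.3) = 395 / 14.7 = 26.871 d.
Difference = |82.292 − 26.871| = 55.421 ≈ 55.4 days.

55.4 days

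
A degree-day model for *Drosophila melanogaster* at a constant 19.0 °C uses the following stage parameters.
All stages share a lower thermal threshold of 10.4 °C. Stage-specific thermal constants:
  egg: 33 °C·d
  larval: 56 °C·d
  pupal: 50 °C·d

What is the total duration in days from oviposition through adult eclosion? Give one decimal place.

16.2 days

Daily accumulation at 19.0 °C = 19.0 − 10.4 = 8.6 DD/day.
Total K = 33 + 56 + 50 = 139 DD.
Total duration = 139 / 8.6 = 16.163 ≈ 16.2 days.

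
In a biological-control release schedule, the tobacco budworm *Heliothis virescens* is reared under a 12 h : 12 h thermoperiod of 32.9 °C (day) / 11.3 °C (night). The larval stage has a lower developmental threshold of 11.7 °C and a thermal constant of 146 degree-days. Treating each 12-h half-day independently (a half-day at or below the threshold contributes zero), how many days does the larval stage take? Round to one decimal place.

Day half: max(0, 32.9 − 11.7) × 0.5 = 21.2 × 0.5 = 10.60 DD.
Night half: max(0, 11.3 − 11.7) × 0.5 = 0.0 × 0.5 = 0.00 DD.
Per 24 h: 10.60 DD/day.
Duration = 146 / 10.60 = 13.774 ≈ 13.8 days.

13.8 days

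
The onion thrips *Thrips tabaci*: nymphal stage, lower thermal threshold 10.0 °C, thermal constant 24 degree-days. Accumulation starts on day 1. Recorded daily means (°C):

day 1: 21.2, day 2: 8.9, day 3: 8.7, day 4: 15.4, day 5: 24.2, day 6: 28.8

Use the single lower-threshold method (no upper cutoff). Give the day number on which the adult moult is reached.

Daily DD above 10.0 °C: 11.2, 0.0, 0.0, 5.4, 14.2, 18.8.
Cumulative: 11.2, 11.2, 11.2, 16.6, 30.8, 49.6.
The total first reaches 24 DD on day 5.

day 5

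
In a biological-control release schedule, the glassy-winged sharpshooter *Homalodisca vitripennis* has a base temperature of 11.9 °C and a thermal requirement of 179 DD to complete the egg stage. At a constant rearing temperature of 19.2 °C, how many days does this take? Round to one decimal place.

24.5 days

Daily accumulation = 19.2 − 11.9 = 7.3 DD/day.
Duration = 179 / 7.3 = 24.521 ≈ 24.5 days.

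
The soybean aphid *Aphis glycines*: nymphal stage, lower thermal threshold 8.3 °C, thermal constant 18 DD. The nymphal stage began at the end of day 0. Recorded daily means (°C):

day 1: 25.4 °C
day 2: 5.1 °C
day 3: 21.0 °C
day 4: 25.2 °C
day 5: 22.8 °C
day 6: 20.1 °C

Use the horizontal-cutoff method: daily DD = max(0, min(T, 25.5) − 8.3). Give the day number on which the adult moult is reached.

Daily DD above 8.3 °C (capped at 17.2): 17.1, 0.0, 12.7, 16.9, 14.5, 11.8.
Cumulative: 17.1, 17.1, 29.8, 46.7, 61.2, 73.0.
The total first reaches 18 DD on day 3.

day 3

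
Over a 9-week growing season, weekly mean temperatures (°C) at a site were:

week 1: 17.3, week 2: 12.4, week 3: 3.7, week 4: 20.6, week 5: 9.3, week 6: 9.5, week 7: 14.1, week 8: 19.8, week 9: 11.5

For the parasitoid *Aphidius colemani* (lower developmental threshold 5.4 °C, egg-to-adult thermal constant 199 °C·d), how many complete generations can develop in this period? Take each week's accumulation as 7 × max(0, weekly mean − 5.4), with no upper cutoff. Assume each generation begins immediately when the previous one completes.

Weekly DD (7 × max(0, T̄ − 5.4)): 83.3, 49.0, 0.0, 106.4, 27.3, 28.7, 60.9, 100.8, 42.7.
Season total = 499.1 DD.
Complete generations = ⌊499.1 / 199⌋ = 2.

2 generations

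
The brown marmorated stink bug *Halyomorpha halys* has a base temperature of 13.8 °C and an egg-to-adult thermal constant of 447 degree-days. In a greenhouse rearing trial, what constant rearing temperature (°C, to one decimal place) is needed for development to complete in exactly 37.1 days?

25.8 °C

Required daily accumulation = 447 / 37.1 = 12.049 DD/day.
T = T_base + 12.049 = 13.8 + 12.049 = 25.849 ≈ 25.8 °C.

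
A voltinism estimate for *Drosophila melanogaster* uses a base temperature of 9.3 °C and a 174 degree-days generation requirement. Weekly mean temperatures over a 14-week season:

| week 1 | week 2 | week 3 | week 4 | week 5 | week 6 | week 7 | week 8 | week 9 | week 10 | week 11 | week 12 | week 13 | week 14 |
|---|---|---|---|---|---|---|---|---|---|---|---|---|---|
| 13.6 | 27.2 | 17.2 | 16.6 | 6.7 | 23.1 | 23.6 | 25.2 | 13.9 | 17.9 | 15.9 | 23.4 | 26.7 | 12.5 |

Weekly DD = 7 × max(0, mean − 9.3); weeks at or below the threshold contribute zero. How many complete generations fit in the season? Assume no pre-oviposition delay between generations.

Weekly DD (7 × max(0, T̄ − 9.3)): 30.1, 125.3, 55.3, 51.1, 0.0, 96.6, 100.1, 111.3, 32.2, 60.2, 46.2, 98.7, 121.8, 22.4.
Season total = 951.3 DD.
Complete generations = ⌊951.3 / 174⌋ = 5.

5 generations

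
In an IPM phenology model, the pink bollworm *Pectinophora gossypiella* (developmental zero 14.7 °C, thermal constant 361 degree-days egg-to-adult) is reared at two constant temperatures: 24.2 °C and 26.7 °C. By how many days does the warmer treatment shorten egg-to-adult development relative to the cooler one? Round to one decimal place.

7.9 days

At 24.2 °C: 361 / (24.2 − 14.7) = 361 / 9.5 = 38.000 d.
At 26.7 °C: 361 / (26.7 − 14.7) = 361 / 12.0 = 30.083 d.
Difference = |38.000 − 30.083| = 7.917 ≈ 7.9 days.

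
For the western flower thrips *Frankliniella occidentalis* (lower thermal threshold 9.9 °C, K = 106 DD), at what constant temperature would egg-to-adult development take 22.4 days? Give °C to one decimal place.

Required daily accumulation = 106 / 22.4 = 4.732 DD/day.
T = T_base + 4.732 = 9.9 + 4.732 = 14.632 ≈ 14.6 °C.

14.6 °C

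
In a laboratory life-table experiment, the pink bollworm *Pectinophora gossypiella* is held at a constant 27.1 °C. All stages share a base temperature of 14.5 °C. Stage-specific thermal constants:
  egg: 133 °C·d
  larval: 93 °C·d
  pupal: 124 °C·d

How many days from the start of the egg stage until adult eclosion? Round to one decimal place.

27.8 days

Daily accumulation at 27.1 °C = 27.1 − 14.5 = 12.6 DD/day.
Total K = 133 + 93 + 124 = 350 DD.
Total duration = 350 / 12.6 = 27.778 ≈ 27.8 days.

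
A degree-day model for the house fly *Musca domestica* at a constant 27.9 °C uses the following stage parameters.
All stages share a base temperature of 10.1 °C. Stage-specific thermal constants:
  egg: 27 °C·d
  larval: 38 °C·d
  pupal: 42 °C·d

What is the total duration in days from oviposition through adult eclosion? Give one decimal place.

6.0 days

Daily accumulation at 27.9 °C = 27.9 − 10.1 = 17.8 DD/day.
Total K = 27 + 38 + 42 = 107 DD.
Total duration = 107 / 17.8 = 6.011 ≈ 6.0 days.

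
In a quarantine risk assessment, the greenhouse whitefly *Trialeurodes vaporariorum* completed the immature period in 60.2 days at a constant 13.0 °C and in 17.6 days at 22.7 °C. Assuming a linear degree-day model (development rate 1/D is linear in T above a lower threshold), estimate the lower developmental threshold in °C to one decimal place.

9.0 °C

Linear rate model ⇒ the product D·(T − T_b) is constant across temperatures.
60.2·(13.0 − T_b) = 17.6·(22.7 − T_b)
T_b = (60.2·13.0 − 17.6·22.7) / (60.2 − 17.6) = 383.08 / 42.6 = 8.992 °C ≈ 9.0 °C.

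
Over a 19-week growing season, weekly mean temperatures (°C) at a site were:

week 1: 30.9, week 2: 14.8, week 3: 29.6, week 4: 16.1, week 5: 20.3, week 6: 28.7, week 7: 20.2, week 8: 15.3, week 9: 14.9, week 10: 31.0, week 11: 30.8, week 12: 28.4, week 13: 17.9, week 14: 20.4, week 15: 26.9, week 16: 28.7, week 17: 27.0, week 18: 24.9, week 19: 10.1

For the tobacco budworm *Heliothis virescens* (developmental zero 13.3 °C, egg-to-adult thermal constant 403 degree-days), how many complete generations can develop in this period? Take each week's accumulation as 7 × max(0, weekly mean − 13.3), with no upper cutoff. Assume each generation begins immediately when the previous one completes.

Weekly DD (7 × max(0, T̄ − 13.3)): 123.2, 10.5, 114.1, 19.6, 49.0, 107.8, 48.3, 14.0, 11.2, 123.9, 122.5, 105.7, 32.2, 49.7, 95.2, 107.8, 95.9, 81.2, 0.0.
Season total = 1311.8 DD.
Complete generations = ⌊1311.8 / 403⌋ = 3.

3 generations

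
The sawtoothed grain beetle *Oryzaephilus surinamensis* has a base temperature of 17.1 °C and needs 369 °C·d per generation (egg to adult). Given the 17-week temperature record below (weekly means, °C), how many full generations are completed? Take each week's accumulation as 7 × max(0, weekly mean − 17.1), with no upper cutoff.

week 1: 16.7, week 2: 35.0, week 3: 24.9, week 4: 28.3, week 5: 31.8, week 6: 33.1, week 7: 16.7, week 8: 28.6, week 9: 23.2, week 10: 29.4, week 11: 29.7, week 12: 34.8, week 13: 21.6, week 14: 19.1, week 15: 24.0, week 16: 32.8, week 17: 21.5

3 generations

Weekly DD (7 × max(0, T̄ − 17.1)): 0.0, 125.3, 54.6, 78.4, 102.9, 112.0, 0.0, 80.5, 42.7, 86.1, 88.2, 123.9, 31.5, 14.0, 48.3, 109.9, 30.8.
Season total = 1129.1 DD.
Complete generations = ⌊1129.1 / 369⌋ = 3.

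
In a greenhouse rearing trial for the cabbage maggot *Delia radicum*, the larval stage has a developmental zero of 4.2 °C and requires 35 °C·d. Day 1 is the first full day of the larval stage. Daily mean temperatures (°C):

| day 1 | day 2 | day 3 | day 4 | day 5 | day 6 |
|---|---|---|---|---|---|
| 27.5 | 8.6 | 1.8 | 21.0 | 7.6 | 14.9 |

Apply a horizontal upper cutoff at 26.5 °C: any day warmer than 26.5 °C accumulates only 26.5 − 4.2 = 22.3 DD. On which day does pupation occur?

day 4

Daily DD above 4.2 °C (capped at 22.3): 22.3, 4.4, 0.0, 16.8, 3.4, 10.7.
Cumulative: 22.3, 26.7, 26.7, 43.5, 46.9, 57.6.
The total first reaches 35 DD on day 4.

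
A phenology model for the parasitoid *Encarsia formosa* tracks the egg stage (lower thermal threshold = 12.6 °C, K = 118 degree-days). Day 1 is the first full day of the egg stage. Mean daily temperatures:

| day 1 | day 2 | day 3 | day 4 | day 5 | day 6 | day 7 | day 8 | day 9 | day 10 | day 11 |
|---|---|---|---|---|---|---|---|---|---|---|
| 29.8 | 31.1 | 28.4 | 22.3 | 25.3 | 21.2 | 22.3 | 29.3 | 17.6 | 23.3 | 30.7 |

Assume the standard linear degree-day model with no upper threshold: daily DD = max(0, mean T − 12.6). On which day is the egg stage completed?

Daily DD above 12.6 °C: 17.2, 18.5, 15.8, 9.7, 12.7, 8.6, 9.7, 16.7, 5.0, 10.7, 18.1.
Cumulative: 17.2, 35.7, 51.5, 61.2, 73.9, 82.5, 92.2, 108.9, 113.9, 124.6, 142.7.
The total first reaches 118 DD on day 10.

day 10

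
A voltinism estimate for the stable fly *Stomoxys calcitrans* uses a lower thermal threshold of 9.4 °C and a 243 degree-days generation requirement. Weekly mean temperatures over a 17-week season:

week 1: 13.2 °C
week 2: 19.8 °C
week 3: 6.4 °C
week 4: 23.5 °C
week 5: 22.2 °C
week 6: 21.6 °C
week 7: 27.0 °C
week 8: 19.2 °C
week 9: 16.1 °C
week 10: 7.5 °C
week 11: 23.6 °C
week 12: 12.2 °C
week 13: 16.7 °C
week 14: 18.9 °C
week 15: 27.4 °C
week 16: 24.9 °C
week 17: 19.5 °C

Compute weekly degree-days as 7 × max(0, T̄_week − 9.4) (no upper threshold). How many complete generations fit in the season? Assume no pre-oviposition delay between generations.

4 generations

Weekly DD (7 × max(0, T̄ − 9.4)): 26.6, 72.8, 0.0, 98.7, 89.6, 85.4, 123.2, 68.6, 46.9, 0.0, 99.4, 19.6, 51.1, 66.5, 126.0, 108.5, 70.7.
Season total = 1153.6 DD.
Complete generations = ⌊1153.6 / 243⌋ = 4.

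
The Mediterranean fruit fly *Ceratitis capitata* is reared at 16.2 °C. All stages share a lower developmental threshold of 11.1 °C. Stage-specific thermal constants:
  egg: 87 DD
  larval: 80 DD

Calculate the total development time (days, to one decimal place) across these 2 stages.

32.7 days

Daily accumulation at 16.2 °C = 16.2 − 11.1 = 5.1 DD/day.
Total K = 87 + 80 = 167 DD.
Total duration = 167 / 5.1 = 32.745 ≈ 32.7 days.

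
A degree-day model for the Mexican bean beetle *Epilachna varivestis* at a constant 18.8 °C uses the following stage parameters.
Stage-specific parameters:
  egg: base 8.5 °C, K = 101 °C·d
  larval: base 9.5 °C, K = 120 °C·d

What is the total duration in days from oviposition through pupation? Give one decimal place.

22.7 days

egg: 101 / (18.8 − 8.5) = 101 / 10.3 = 9.806 d.
larval: 120 / (18.8 − 9.5) = 120 / 9.3 = 12.903 d.
Sum = 22.709 ≈ 22.7 days.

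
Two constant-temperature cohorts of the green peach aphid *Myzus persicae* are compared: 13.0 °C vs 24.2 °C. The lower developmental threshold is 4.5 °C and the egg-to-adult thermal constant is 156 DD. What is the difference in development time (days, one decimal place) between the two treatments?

10.4 days

At 13.0 °C: 156 / (13.0 − 4.5) = 156 / 8.5 = 18.353 d.
At 24.2 °C: 156 / (24.2 − 4.5) = 156 / 19.7 = 7.919 d.
Difference = |18.353 − 7.919| = 10.434 ≈ 10.4 days.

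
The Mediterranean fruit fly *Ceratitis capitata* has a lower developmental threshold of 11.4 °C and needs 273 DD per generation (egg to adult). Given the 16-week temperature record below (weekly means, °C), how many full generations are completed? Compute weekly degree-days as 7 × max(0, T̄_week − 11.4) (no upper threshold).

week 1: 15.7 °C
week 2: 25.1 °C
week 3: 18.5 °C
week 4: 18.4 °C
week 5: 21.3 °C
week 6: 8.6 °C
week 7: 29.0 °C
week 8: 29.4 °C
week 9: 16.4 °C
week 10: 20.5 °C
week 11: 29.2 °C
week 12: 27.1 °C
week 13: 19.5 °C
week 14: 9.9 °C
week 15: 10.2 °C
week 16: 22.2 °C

3 generations

Weekly DD (7 × max(0, T̄ − 11.4)): 30.1, 95.9, 49.7, 49.0, 69.3, 0.0, 123.2, 126.0, 35.0, 63.7, 124.6, 109.9, 56.7, 0.0, 0.0, 75.6.
Season total = 1008.7 DD.
Complete generations = ⌊1008.7 / 273⌋ = 3.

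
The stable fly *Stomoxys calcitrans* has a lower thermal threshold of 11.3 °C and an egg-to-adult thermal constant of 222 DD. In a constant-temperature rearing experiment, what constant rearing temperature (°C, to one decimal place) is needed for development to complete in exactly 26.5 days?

19.7 °C

Required daily accumulation = 222 / 26.5 = 8.377 DD/day.
T = T_base + 8.377 = 11.3 + 8.377 = 19.677 ≈ 19.7 °C.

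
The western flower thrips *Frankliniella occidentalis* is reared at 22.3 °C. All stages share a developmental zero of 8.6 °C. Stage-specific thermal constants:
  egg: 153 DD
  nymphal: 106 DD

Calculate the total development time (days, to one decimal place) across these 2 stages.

18.9 days

Daily accumulation at 22.3 °C = 22.3 − 8.6 = 13.7 DD/day.
Total K = 153 + 106 = 259 DD.
Total duration = 259 / 13.7 = 18.905 ≈ 18.9 days.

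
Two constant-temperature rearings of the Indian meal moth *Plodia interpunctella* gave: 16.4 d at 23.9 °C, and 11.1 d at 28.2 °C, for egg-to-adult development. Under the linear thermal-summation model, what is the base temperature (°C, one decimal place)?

Under the model K = D·(T − T_b), so D₁·(T₁ − T_b) = D₂·(T₂ − T_b).
16.4·(23.9 − T_b) = 11.1·(28.2 − T_b)
T_b = (16.4·23.9 − 11.1·28.2) / (16.4 − 11.1) = 78.94 / 5.3 = 14.894 °C ≈ 14.9 °C.

14.9 °C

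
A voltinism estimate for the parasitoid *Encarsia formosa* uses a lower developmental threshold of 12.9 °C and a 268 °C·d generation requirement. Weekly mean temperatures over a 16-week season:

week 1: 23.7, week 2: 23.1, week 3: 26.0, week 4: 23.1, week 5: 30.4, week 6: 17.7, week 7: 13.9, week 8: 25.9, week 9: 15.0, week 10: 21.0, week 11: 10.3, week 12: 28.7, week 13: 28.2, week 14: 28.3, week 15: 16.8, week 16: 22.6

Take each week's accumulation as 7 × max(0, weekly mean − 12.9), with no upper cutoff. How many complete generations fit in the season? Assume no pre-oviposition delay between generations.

3 generations

Weekly DD (7 × max(0, T̄ − 12.9)): 75.6, 71.4, 91.7, 71.4, 122.5, 33.6, 7.0, 91.0, 14.7, 56.7, 0.0, 110.6, 107.1, 107.8, 27.3, 67.9.
Season total = 1056.3 DD.
Complete generations = ⌊1056.3 / 268⌋ = 3.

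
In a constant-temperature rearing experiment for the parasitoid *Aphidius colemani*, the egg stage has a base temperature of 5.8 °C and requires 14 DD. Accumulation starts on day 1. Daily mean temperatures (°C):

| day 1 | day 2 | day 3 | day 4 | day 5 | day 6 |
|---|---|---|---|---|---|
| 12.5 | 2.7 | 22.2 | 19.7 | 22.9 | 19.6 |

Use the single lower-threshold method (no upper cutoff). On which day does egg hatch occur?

Daily DD above 5.8 °C: 6.7, 0.0, 16.4, 13.9, 17.1, 13.8.
Cumulative: 6.7, 6.7, 23.1, 37.0, 54.1, 67.9.
The total first reaches 14 DD on day 3.

day 3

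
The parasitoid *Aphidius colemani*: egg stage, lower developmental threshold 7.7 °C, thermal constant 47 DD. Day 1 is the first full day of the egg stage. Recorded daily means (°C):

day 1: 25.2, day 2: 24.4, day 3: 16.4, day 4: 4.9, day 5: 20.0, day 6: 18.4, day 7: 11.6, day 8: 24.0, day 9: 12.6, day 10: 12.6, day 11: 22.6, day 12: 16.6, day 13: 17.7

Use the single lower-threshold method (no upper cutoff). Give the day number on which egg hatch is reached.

Daily DD above 7.7 °C: 17.5, 16.7, 8.7, 0.0, 12.3, 10.7, 3.9, 16.3, 4.9, 4.9, 14.9, 8.9, 10.0.
Cumulative: 17.5, 34.2, 42.9, 42.9, 55.2, 65.9, 69.8, 86.1, 91.0, 95.9, 110.8, 119.7, 129.7.
The total first reaches 47 DD on day 5.

day 5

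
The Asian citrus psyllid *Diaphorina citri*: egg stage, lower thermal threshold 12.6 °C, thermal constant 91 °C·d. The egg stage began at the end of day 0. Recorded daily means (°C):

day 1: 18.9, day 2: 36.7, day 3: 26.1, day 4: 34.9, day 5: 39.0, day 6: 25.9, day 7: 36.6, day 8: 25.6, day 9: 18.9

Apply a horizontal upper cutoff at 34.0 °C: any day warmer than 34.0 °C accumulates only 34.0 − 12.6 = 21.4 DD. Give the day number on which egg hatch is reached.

day 6

Daily DD above 12.6 °C (capped at 21.4): 6.3, 21.4, 13.5, 21.4, 21.4, 13.3, 21.4, 13.0, 6.3.
Cumulative: 6.3, 27.7, 41.2, 62.6, 84.0, 97.3, 118.7, 131.7, 138.0.
The total first reaches 91 DD on day 6.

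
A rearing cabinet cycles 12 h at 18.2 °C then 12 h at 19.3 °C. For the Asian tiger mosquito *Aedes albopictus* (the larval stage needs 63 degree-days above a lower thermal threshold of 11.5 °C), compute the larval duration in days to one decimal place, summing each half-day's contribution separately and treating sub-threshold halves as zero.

8.7 days

Day half: max(0, 18.2 − 11.5) × 0.5 = 6.7 × 0.5 = 3.35 DD.
Night half: max(0, 19.3 − 11.5) × 0.5 = 7.8 × 0.5 = 3.90 DD.
Per 24 h: 7.25 DD/day.
Duration = 63 / 7.25 = 8.690 ≈ 8.7 days.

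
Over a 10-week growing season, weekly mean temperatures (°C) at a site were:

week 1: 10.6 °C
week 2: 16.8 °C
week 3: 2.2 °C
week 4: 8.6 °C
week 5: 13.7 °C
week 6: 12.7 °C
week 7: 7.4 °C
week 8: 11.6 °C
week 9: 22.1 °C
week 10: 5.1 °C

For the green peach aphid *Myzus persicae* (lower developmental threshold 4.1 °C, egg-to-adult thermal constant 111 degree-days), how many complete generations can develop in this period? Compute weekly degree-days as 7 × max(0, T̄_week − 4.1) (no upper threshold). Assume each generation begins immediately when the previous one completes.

4 generations

Weekly DD (7 × max(0, T̄ − 4.1)): 45.5, 88.9, 0.0, 31.5, 67.2, 60.2, 23.1, 52.5, 126.0, 7.0.
Season total = 501.9 DD.
Complete generations = ⌊501.9 / 111⌋ = 4.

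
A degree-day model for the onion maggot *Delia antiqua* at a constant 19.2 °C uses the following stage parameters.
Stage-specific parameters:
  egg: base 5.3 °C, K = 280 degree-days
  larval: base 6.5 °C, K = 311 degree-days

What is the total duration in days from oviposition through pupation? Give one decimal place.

44.6 days

egg: 280 / (19.2 − 5.3) = 280 / 13.9 = 20.144 d.
larval: 311 / (19.2 − 6.5) = 311 / 12.7 = 24.488 d.
Sum = 44.632 ≈ 44.6 days.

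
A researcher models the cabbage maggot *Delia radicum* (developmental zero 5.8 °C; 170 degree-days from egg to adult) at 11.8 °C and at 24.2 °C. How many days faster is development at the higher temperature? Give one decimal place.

At 11.8 °C: 170 / (11.8 − 5.8) = 170 / 6.0 = 28.333 d.
At 24.2 °C: 170 / (24.2 − 5.8) = 170 / 18.4 = 9.239 d.
Difference = |28.333 − 9.239| = 19.094 ≈ 19.1 days.

19.1 days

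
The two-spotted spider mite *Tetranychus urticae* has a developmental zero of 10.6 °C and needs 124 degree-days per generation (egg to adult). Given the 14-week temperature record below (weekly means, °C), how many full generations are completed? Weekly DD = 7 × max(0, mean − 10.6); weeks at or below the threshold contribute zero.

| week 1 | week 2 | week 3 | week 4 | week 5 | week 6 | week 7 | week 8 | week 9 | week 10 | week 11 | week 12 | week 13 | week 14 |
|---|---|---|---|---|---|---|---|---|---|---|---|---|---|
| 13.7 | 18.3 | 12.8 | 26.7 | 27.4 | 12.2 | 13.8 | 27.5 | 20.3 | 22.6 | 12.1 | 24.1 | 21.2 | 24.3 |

7 generations

Weekly DD (7 × max(0, T̄ − 10.6)): 21.7, 53.9, 15.4, 112.7, 117.6, 11.2, 22.4, 118.3, 67.9, 84.0, 10.5, 94.5, 74.2, 95.9.
Season total = 900.2 DD.
Complete generations = ⌊900.2 / 124⌋ = 7.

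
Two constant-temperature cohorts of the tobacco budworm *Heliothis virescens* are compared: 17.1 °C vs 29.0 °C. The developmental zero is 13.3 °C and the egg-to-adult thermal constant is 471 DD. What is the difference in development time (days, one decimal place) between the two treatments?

At 17.1 °C: 471 / (17.1 − 13.3) = 471 / 3.8 = 123.947 d.
At 29.0 °C: 471 / (29.0 − 13.3) = 471 / 15.7 = 30.000 d.
Difference = |123.947 − 30.000| = 93.947 ≈ 93.9 days.

93.9 days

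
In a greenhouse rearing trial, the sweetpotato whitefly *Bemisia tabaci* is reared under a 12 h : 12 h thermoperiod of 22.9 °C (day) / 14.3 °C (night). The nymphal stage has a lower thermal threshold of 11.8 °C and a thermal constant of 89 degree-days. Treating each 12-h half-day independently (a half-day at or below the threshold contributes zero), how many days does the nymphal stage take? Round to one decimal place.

13.1 days

Day half: max(0, 22.9 − 11.8) × 0.5 = 11.1 × 0.5 = 5.55 DD.
Night half: max(0, 14.3 − 11.8) × 0.5 = 2.5 × 0.5 = 1.25 DD.
Per 24 h: 6.80 DD/day.
Duration = 89 / 6.80 = 13.088 ≈ 13.1 days.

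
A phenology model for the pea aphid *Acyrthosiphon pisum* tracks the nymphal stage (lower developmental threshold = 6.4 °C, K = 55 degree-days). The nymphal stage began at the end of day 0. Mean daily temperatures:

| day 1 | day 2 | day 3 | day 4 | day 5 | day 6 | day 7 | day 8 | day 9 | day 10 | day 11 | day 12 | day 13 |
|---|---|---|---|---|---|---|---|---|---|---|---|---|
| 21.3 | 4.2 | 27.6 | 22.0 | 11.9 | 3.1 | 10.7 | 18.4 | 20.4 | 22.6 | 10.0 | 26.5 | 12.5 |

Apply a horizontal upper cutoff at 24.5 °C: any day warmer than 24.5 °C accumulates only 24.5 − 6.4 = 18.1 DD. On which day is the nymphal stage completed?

day 7

Daily DD above 6.4 °C (capped at 18.1): 14.9, 0.0, 18.1, 15.6, 5.5, 0.0, 4.3, 12.0, 14.0, 16.2, 3.6, 18.1, 6.1.
Cumulative: 14.9, 14.9, 33.0, 48.6, 54.1, 54.1, 58.4, 70.4, 84.4, 100.6, 104.2, 122.3, 128.4.
The total first reaches 55 DD on day 7.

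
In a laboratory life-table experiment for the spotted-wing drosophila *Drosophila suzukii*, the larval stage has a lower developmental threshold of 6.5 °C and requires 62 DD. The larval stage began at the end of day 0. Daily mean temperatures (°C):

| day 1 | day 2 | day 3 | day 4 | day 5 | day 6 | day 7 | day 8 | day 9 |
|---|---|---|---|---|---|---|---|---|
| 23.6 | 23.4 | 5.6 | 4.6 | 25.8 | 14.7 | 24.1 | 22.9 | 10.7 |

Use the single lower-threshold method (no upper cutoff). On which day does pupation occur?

Daily DD above 6.5 °C: 17.1, 16.9, 0.0, 0.0, 19.3, 8.2, 17.6, 16.4, 4.2.
Cumulative: 17.1, 34.0, 34.0, 34.0, 53.3, 61.5, 79.1, 95.5, 99.7.
The total first reaches 62 DD on day 7.

day 7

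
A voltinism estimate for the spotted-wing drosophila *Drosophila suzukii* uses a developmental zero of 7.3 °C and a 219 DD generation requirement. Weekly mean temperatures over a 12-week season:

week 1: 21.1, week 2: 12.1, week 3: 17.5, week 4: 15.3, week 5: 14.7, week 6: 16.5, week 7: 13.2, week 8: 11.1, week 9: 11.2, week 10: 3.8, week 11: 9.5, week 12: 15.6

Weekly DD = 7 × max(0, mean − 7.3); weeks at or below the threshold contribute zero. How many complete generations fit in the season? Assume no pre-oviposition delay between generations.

2 generations

Weekly DD (7 × max(0, T̄ − 7.3)): 96.6, 33.6, 71.4, 56.0, 51.8, 64.4, 41.3, 26.6, 27.3, 0.0, 15.4, 58.1.
Season total = 542.5 DD.
Complete generations = ⌊542.5 / 219⌋ = 2.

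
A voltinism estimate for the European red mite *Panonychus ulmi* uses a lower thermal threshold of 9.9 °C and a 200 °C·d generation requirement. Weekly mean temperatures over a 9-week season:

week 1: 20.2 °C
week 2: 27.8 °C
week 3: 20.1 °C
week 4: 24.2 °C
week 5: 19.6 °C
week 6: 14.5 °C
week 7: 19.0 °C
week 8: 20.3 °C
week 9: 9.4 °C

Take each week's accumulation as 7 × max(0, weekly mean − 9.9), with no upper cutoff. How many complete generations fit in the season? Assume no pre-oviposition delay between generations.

Weekly DD (7 × max(0, T̄ − 9.9)): 72.1, 125.3, 71.4, 100.1, 67.9, 32.2, 63.7, 72.8, 0.0.
Season total = 605.5 DD.
Complete generations = ⌊605.5 / 200⌋ = 3.

3 generations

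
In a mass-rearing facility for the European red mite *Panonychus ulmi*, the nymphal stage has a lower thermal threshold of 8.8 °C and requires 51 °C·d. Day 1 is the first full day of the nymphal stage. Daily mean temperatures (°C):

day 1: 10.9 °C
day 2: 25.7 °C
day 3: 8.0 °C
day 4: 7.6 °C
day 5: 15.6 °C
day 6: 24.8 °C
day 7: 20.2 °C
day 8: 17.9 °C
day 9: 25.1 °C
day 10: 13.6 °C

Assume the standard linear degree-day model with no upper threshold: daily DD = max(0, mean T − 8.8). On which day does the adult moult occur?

day 7

Daily DD above 8.8 °C: 2.1, 16.9, 0.0, 0.0, 6.8, 16.0, 11.4, 9.1, 16.3, 4.8.
Cumulative: 2.1, 19.0, 19.0, 19.0, 25.8, 41.8, 53.2, 62.3, 78.6, 83.4.
The total first reaches 51 DD on day 7.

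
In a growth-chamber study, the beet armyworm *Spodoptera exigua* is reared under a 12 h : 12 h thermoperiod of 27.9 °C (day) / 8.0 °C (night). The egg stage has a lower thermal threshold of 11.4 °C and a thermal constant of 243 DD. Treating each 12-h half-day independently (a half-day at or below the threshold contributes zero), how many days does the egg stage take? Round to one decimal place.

Day half: max(0, 27.9 − 11.4) × 0.5 = 16.5 × 0.5 = 8.25 DD.
Night half: max(0, 8.0 − 11.4) × 0.5 = 0.0 × 0.5 = 0.00 DD.
Per 24 h: 8.25 DD/day.
Duration = 243 / 8.25 = 29.455 ≈ 29.5 days.

29.5 days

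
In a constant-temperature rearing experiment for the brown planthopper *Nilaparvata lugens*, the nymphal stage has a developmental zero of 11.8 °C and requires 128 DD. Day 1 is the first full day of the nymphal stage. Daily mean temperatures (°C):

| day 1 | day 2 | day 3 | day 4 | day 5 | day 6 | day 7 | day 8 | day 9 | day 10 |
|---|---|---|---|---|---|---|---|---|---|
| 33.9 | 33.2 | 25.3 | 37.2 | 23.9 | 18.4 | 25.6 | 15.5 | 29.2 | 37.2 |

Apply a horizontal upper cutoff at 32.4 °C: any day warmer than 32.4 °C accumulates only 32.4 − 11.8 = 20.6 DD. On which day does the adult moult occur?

Daily DD above 11.8 °C (capped at 20.6): 20.6, 20.6, 13.5, 20.6, 12.1, 6.6, 13.8, 3.7, 17.4, 20.6.
Cumulative: 20.6, 41.2, 54.7, 75.3, 87.4, 94.0, 107.8, 111.5, 128.9, 149.5.
The total first reaches 128 DD on day 9.

day 9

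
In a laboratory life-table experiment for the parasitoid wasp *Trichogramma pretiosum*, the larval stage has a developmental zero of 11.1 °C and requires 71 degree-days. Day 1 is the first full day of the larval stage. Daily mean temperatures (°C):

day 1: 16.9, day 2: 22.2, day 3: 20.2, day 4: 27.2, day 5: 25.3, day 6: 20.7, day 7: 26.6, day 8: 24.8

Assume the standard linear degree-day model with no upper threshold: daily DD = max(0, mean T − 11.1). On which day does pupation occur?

day 7

Daily DD above 11.1 °C: 5.8, 11.1, 9.1, 16.1, 14.2, 9.6, 15.5, 13.7.
Cumulative: 5.8, 16.9, 26.0, 42.1, 56.3, 65.9, 81.4, 95.1.
The total first reaches 71 DD on day 7.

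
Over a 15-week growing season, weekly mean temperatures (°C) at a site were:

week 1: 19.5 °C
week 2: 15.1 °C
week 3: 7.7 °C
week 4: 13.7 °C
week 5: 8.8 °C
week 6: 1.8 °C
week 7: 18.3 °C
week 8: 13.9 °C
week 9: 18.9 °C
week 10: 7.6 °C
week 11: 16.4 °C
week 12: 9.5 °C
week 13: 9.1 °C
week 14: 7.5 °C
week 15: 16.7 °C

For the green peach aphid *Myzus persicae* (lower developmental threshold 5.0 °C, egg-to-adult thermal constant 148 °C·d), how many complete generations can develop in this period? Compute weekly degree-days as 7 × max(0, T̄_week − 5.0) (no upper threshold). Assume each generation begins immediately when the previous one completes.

Weekly DD (7 × max(0, T̄ − 5.0)): 101.5, 70.7, 18.9, 60.9, 26.6, 0.0, 93.1, 62.3, 97.3, 18.2, 79.8, 31.5, 28.7, 17.5, 81.9.
Season total = 788.9 DD.
Complete generations = ⌊788.9 / 148⌋ = 5.

5 generations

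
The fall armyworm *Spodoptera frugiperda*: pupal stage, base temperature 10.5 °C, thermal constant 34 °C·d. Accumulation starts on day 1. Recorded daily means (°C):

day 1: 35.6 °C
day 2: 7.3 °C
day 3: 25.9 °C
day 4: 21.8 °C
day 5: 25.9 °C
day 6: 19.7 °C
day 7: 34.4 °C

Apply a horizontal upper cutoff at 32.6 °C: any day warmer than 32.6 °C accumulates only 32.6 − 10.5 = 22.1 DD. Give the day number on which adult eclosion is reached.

Daily DD above 10.5 °C (capped at 22.1): 22.1, 0.0, 15.4, 11.3, 15.4, 9.2, 22.1.
Cumulative: 22.1, 22.1, 37.5, 48.8, 64.2, 73.4, 95.5.
The total first reaches 34 DD on day 3.

day 3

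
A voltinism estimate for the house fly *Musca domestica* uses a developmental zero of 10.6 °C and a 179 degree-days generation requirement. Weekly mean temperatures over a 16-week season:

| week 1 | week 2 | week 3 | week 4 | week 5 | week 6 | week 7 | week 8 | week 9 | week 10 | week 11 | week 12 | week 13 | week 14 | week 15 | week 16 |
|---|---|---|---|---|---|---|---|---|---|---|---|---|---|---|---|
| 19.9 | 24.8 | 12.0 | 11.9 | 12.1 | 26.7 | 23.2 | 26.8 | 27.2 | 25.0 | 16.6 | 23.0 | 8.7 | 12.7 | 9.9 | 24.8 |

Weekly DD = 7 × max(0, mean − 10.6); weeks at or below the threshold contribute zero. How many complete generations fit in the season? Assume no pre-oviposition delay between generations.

5 generations

Weekly DD (7 × max(0, T̄ − 10.6)): 65.1, 99.4, 9.8, 9.1, 10.5, 112.7, 88.2, 113.4, 116.2, 100.8, 42.0, 86.8, 0.0, 14.7, 0.0, 99.4.
Season total = 968.1 DD.
Complete generations = ⌊968.1 / 179⌋ = 5.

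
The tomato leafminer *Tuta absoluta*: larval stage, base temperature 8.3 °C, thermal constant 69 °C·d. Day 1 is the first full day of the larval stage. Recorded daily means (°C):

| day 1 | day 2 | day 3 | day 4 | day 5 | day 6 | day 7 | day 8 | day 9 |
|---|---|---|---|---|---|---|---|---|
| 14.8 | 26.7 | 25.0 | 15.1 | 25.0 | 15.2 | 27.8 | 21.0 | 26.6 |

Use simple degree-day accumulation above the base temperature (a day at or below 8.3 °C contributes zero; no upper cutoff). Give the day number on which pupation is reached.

Daily DD above 8.3 °C: 6.5, 18.4, 16.7, 6.8, 16.7, 6.9, 19.5, 12.7, 18.3.
Cumulative: 6.5, 24.9, 41.6, 48.4, 65.1, 72.0, 91.5, 104.2, 122.5.
The total first reaches 69 DD on day 6.

day 6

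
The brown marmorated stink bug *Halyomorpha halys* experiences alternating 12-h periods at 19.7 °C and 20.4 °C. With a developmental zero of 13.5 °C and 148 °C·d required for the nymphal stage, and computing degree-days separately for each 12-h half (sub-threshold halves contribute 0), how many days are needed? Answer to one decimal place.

Day half: max(0, 19.7 − 13.5) × 0.5 = 6.2 × 0.5 = 3.10 DD.
Night half: max(0, 20.4 − 13.5) × 0.5 = 6.9 × 0.5 = 3.45 DD.
Per 24 h: 6.55 DD/day.
Duration = 148 / 6.55 = 22.595 ≈ 22.6 days.

22.6 days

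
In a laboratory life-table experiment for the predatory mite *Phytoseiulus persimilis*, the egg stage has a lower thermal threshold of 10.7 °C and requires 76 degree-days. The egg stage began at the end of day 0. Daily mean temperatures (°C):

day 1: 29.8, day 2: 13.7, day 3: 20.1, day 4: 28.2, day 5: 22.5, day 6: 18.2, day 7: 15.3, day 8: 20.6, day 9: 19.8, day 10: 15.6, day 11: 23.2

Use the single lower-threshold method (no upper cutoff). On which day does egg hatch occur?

Daily DD above 10.7 °C: 19.1, 3.0, 9.4, 17.5, 11.8, 7.5, 4.6, 9.9, 9.1, 4.9, 12.5.
Cumulative: 19.1, 22.1, 31.5, 49.0, 60.8, 68.3, 72.9, 82.8, 91.9, 96.8, 109.3.
The total first reaches 76 DD on day 8.

day 8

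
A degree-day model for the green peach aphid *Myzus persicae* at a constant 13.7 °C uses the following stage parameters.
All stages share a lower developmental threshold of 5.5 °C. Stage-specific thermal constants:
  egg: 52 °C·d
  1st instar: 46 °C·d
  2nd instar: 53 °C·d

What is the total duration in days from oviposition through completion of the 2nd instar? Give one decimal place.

18.4 days

Daily accumulation at 13.7 °C = 13.7 − 5.5 = 8.2 DD/day.
Total K = 52 + 46 + 53 = 151 DD.
Total duration = 151 / 8.2 = 18.415 ≈ 18.4 days.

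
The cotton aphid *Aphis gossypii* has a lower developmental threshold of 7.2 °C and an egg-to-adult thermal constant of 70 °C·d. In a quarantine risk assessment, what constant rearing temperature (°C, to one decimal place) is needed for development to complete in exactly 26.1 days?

Required daily accumulation = 70 / 26.1 = 2.682 DD/day.
T = T_base + 2.682 = 7.2 + 2.682 = 9.882 ≈ 9.9 °C.

9.9 °C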